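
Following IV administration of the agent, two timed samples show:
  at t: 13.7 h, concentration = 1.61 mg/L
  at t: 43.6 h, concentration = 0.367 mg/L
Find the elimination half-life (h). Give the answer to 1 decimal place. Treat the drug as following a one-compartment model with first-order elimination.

14.0 h

k = ln(C₁/C₂) / (t₂ − t₁) = ln(1.61/0.367) / (43.6 − 13.7)
  = 1.479 / 29.90 = 0.04946 h⁻¹
t½ = ln2 / k = 0.693147 / 0.04946 = 14.01 h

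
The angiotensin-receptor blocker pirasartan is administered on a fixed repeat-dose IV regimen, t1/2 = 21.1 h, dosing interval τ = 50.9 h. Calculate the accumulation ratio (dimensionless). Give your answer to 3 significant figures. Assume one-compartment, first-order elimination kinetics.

k = ln2 / t½ = 0.693147 / 21.1 = 0.03285 h⁻¹
e^(−kτ) = e^(−0.03285 × 50.9) = 0.1879
Accumulation ratio R = 1 / (1 − e^(−kτ)) = 1 / (1 − 0.1879) = 1.231

1.23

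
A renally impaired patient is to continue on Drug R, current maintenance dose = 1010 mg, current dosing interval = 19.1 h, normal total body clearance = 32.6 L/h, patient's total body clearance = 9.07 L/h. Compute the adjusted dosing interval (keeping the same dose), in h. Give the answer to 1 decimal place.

To keep the same average steady-state level, dosing rate must scale with clearance.
CL ratio = 9.07 / 32.6 = 0.2782
New interval (same dose) = 19.1 / 0.2782 = 68.66 h

68.7 h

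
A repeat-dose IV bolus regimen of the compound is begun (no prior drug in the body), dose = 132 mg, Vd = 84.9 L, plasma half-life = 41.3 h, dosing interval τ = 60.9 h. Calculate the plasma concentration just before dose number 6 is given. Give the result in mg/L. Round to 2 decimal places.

0.87 mg/L

C₀ per dose = Dose / Vd = 132 / 84.9 = 1.555 mg/L
k = ln2 / t½ = 0.693147 / 41.3 = 0.01678 h⁻¹
Fraction remaining after one interval: r = e^(−kτ) = e^(−0.01678 × 60.9) = 0.3599
Before dose 6, 5 doses have been given (aged 1τ, 2τ, 3τ, 4τ, 5τ).
C_trough = C₀ × (r + r² + … + r^5) = C₀ × r(1−r^5)/(1−r)
        = 1.555 × 0.3599 × (1 − 0.006038) / (1 − 0.3599) = 0.8690 mg/L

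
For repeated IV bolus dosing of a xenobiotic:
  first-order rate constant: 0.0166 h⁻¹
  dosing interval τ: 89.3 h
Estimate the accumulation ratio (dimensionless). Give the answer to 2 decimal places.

1.29

e^(−kτ) = e^(−0.01660 × 89.3) = 0.2271
Accumulation ratio R = 1 / (1 − e^(−kτ)) = 1 / (1 − 0.2271) = 1.294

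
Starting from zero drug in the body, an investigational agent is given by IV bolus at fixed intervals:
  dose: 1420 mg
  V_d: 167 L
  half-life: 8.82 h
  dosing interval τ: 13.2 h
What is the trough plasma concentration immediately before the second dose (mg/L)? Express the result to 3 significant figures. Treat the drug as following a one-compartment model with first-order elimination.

3.01 mg/L

C₀ per dose = Dose / Vd = 1420 / 167 = 8.503 mg/L
k = ln2 / t½ = 0.693147 / 8.82 = 0.07859 h⁻¹
Fraction remaining after one interval: r = e^(−kτ) = e^(−0.07859 × 13.2) = 0.3544
Before dose 2, 1 dose has been given (aged 1τ).
C_trough = C₀ × r = 8.503 × 0.3544 = 3.013 mg/L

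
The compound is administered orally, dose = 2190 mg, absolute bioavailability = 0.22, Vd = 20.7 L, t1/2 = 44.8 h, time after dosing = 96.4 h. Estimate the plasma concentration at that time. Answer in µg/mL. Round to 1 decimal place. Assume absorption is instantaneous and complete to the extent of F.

5.2 µg/mL

Amount reaching circulation = F × Dose = 0.22 × 2190 = 481.8 mg
C₀ = F·Dose / Vd = 481.8 / 20.7 = 23.28 mg/L
k = ln2 / t½ = 0.693147 / 44.8 = 0.01547 h⁻¹
C = C₀ · e^(−k·t) = 23.28 × e^(−0.01547 × 96.4)
  = 23.28 × 0.2251 = 5.240 mg/L
(5.240 mg/L = 5.240 µg/mL)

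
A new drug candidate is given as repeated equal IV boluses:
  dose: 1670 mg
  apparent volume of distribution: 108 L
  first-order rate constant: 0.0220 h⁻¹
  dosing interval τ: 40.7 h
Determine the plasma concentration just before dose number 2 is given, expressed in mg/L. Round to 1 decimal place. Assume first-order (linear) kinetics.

6.3 mg/L

C₀ per dose = Dose / Vd = 1670 / 108 = 15.46 mg/L
Fraction remaining after one interval: r = e^(−kτ) = e^(−0.02200 × 40.7) = 0.4084
Before dose 2, 1 dose has been given (aged 1τ).
C_trough = C₀ × r = 15.46 × 0.4084 = 6.314 mg/L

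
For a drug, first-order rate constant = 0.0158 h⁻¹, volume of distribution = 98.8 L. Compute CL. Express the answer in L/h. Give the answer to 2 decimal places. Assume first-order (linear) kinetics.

1.56 L/h

CL = k × Vd = 0.0158 × 98.8 = 1.561 L/h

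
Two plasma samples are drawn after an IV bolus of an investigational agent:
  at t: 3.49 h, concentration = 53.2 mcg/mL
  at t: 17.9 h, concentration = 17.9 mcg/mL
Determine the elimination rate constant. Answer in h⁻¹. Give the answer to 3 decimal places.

0.076 h⁻¹

k = ln(C₁/C₂) / (t₂ − t₁) = ln(53.2/17.9) / (17.9 − 3.49)
  = 1.089 / 14.41 = 0.07557 h⁻¹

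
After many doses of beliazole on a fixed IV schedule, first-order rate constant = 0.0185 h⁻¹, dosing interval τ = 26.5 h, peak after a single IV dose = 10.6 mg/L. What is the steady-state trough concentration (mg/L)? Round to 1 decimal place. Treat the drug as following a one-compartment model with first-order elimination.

16.8 mg/L

e^(−kτ) = e^(−0.01850 × 26.5) = 0.6125
Accumulation ratio R = 1 / (1 − e^(−kτ)) = 1 / (1 − 0.6125) = 2.581
Steady-state trough = C₀ × R × e^(−kτ) = 10.6 × 2.581 × 0.6125 = 16.76 mg/L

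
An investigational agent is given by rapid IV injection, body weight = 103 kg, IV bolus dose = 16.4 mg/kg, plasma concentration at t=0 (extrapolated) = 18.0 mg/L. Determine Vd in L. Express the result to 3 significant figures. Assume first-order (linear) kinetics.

Dose = 16.4 × 103 = 1689 mg
Vd = Dose / C₀ = 1689 / 18.0 = 93.83 L

93.8 L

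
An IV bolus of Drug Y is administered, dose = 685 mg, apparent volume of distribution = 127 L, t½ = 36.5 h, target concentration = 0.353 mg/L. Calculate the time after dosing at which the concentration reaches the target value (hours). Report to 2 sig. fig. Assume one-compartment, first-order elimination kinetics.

140 h

C₀ = Dose / Vd = 685.0 / 127 = 5.394 mg/L
k = ln2 / t½ = 0.693147 / 36.5 = 0.01899 h⁻¹
t = ln(C₀ / C) / k = ln(5.394 / 0.353) / 0.01899
  = ln(15.28) / 0.01899 = 2.727 / 0.01899 = 143.6 h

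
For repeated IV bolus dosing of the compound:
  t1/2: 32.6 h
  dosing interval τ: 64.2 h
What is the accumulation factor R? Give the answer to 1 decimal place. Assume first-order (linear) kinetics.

1.3

k = ln2 / t½ = 0.693147 / 32.6 = 0.02126 h⁻¹
e^(−kτ) = e^(−0.02126 × 64.2) = 0.2554
Accumulation ratio R = 1 / (1 − e^(−kτ)) = 1 / (1 − 0.2554) = 1.343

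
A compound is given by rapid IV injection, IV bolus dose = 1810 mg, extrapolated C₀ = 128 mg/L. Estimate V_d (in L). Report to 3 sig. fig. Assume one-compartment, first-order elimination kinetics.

14.1 L

Vd = Dose / C₀ = 1810 / 128 = 14.14 L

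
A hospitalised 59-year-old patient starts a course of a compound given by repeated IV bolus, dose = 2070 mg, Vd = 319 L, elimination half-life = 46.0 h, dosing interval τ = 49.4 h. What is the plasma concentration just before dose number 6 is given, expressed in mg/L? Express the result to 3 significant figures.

5.73 mg/L

C₀ per dose = Dose / Vd = 2070 / 319 = 6.489 mg/L
k = ln2 / t½ = 0.693147 / 46.0 = 0.01507 h⁻¹
Fraction remaining after one interval: r = e^(−kτ) = e^(−0.01507 × 49.4) = 0.4750
Before dose 6, 5 doses have been given (aged 1τ, 2τ, 3τ, 4τ, 5τ).
C_trough = C₀ × (r + r² + … + r^5) = C₀ × r(1−r^5)/(1−r)
        = 6.489 × 0.4750 × (1 − 0.02418) / (1 − 0.4750) = 5.729 mg/L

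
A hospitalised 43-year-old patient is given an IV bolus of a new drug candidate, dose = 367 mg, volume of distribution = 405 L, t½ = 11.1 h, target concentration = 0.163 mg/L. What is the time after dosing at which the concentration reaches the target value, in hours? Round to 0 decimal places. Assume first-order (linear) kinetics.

C₀ = Dose / Vd = 367.0 / 405 = 0.9062 mg/L
k = ln2 / t½ = 0.693147 / 11.1 = 0.06245 h⁻¹
t = ln(C₀ / C) / k = ln(0.9062 / 0.163) / 0.06245
  = ln(5.560) / 0.06245 = 1.716 / 0.06245 = 27.48 h

27 h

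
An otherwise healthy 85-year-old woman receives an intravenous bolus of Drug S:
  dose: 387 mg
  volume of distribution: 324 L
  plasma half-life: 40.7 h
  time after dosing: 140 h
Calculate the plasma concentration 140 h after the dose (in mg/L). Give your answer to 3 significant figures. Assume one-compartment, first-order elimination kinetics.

C₀ = Dose / Vd = 387.0 / 324 = 1.194 mg/L
k = ln2 / t½ = 0.693147 / 40.7 = 0.01703 h⁻¹
C = C₀ · e^(−k·t) = 1.194 × e^(−0.01703 × 140)
  = 1.194 × 0.09216 = 0.1100 mg/L

0.110 mg/L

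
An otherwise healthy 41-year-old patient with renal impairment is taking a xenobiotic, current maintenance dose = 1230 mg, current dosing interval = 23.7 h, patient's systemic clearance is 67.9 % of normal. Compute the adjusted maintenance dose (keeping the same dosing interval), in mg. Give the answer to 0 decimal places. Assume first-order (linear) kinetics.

835 mg

To keep the same average steady-state level, dosing rate must scale with clearance.
CL ratio = 67.9 / 100 = 0.6790
New dose (same interval) = 1230 × 0.6790 = 835.2 mg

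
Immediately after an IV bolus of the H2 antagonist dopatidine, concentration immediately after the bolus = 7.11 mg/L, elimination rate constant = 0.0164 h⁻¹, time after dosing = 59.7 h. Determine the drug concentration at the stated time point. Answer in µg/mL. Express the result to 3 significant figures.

2.67 µg/mL

C = C₀ · e^(−k·t) = 7.110 × e^(−0.01640 × 59.7)
  = 7.110 × 0.3757 = 2.671 mg/L
(2.671 mg/L = 2.671 µg/mL)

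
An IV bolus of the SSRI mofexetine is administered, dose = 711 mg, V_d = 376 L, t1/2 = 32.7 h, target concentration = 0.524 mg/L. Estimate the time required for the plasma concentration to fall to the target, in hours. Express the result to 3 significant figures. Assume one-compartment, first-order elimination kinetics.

C₀ = Dose / Vd = 711.0 / 376 = 1.891 mg/L
k = ln2 / t½ = 0.693147 / 32.7 = 0.02120 h⁻¹
t = ln(C₀ / C) / k = ln(1.891 / 0.524) / 0.02120
  = ln(3.609) / 0.02120 = 1.283 / 0.02120 = 60.52 h

60.5 h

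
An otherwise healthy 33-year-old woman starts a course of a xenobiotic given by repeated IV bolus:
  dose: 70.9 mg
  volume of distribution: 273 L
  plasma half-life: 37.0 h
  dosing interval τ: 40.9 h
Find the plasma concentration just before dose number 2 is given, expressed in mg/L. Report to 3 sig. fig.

C₀ per dose = Dose / Vd = 70.9 / 273 = 0.2597 mg/L
k = ln2 / t½ = 0.693147 / 37.0 = 0.01873 h⁻¹
Fraction remaining after one interval: r = e^(−kτ) = e^(−0.01873 × 40.9) = 0.4648
Before dose 2, 1 dose has been given (aged 1τ).
C_trough = C₀ × r = 0.2597 × 0.4648 = 0.1207 mg/L

0.121 mg/L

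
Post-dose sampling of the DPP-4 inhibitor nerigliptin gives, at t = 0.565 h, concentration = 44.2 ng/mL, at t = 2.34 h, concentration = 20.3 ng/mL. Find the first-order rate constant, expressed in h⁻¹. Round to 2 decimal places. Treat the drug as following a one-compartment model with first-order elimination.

k = ln(C₁/C₂) / (t₂ − t₁) = ln(44.2/20.3) / (2.34 − 0.565)
  = 0.7781 / 1.775 = 0.4384 h⁻¹

0.44 h⁻¹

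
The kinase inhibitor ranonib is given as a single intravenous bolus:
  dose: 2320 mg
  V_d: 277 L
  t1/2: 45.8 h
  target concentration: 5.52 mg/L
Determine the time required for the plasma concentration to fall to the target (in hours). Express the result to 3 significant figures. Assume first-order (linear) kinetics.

C₀ = Dose / Vd = 2320 / 277 = 8.375 mg/L
k = ln2 / t½ = 0.693147 / 45.8 = 0.01513 h⁻¹
t = ln(C₀ / C) / k = ln(8.375 / 5.52) / 0.01513
  = ln(1.517) / 0.01513 = 0.4167 / 0.01513 = 27.54 h

27.5 h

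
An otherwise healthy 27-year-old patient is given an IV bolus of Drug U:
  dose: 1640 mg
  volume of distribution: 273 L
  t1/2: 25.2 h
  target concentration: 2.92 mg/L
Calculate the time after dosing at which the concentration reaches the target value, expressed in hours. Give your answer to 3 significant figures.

C₀ = Dose / Vd = 1640 / 273 = 6.007 mg/L
k = ln2 / t½ = 0.693147 / 25.2 = 0.02751 h⁻¹
t = ln(C₀ / C) / k = ln(6.007 / 2.92) / 0.02751
  = ln(2.057) / 0.02751 = 0.7212 / 0.02751 = 26.22 h

26.2 h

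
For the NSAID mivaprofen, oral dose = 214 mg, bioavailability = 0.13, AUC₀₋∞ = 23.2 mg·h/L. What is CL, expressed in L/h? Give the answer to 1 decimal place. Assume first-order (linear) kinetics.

CL = F·Dose / AUC = 0.13 × 214 / 23.2 = 1.199 L/h

1.2 L/h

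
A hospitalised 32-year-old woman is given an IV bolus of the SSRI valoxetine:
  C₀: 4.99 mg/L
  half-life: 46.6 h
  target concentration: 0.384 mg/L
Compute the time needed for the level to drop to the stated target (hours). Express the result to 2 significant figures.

170 h

k = ln2 / t½ = 0.693147 / 46.6 = 0.01487 h⁻¹
t = ln(C₀ / C) / k = ln(4.990 / 0.384) / 0.01487
  = ln(12.99) / 0.01487 = 2.564 / 0.01487 = 172.4 h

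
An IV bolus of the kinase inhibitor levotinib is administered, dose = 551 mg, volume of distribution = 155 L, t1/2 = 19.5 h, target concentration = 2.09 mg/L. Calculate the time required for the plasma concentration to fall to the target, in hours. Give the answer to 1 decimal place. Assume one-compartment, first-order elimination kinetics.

14.9 h

C₀ = Dose / Vd = 551.0 / 155 = 3.555 mg/L
k = ln2 / t½ = 0.693147 / 19.5 = 0.03555 h⁻¹
t = ln(C₀ / C) / k = ln(3.555 / 2.09) / 0.03555
  = ln(1.701) / 0.03555 = 0.5312 / 0.03555 = 14.94 h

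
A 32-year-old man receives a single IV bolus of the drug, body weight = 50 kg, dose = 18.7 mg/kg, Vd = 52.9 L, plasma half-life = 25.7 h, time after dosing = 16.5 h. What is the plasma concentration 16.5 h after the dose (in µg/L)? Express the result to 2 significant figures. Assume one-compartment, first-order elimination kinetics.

Total dose = 18.7 × 50 = 935.0 mg
C₀ = Dose / Vd = 935.0 / 52.9 = 17.67 mg/L
k = ln2 / t½ = 0.693147 / 25.7 = 0.02697 h⁻¹
C = C₀ · e^(−k·t) = 17.67 × e^(−0.02697 × 16.5)
  = 17.67 × 0.6408 = 11.32 mg/L
Convert: 11.32 mg/L × 1000 = 11320 µg/L

11000 µg/L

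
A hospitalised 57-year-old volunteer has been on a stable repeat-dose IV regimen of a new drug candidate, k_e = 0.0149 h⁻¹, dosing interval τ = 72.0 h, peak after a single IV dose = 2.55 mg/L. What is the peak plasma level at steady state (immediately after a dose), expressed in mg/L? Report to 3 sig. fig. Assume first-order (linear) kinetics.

e^(−kτ) = e^(−0.01490 × 72.0) = 0.3420
Accumulation ratio R = 1 / (1 − e^(−kτ)) = 1 / (1 − 0.3420) = 1.520
Steady-state peak = C₀ × R = 2.55 × 1.520 = 3.876 mg/L

3.88 mg/L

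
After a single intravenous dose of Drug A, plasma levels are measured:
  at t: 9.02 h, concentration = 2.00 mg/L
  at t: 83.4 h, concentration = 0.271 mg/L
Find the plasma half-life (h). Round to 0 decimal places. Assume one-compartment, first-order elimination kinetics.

k = ln(C₁/C₂) / (t₂ − t₁) = ln(2.00/0.271) / (83.4 − 9.02)
  = 1.999 / 74.38 = 0.02688 h⁻¹
t½ = ln2 / k = 0.693147 / 0.02688 = 25.79 h

26 h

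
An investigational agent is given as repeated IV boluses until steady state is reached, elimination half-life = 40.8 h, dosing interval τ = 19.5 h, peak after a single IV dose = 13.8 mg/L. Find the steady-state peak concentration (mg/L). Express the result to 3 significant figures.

48.9 mg/L

k = ln2 / t½ = 0.693147 / 40.8 = 0.01699 h⁻¹
e^(−kτ) = e^(−0.01699 × 19.5) = 0.7180
Accumulation ratio R = 1 / (1 − e^(−kτ)) = 1 / (1 − 0.7180) = 3.546
Steady-state peak = C₀ × R = 13.8 × 3.546 = 48.93 mg/L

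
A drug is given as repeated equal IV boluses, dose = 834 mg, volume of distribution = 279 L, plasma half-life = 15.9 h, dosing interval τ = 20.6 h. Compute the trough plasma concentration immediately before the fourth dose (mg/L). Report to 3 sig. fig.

1.92 mg/L

C₀ per dose = Dose / Vd = 834 / 279 = 2.989 mg/L
k = ln2 / t½ = 0.693147 / 15.9 = 0.04359 h⁻¹
Fraction remaining after one interval: r = e^(−kτ) = e^(−0.04359 × 20.6) = 0.4074
Before dose 4, 3 doses have been given (aged 1τ, 2τ, 3τ).
C_trough = C₀ × (r + r² + … + r^3) = C₀ × r(1−r^3)/(1−r)
        = 2.989 × 0.4074 × (1 − 0.06762) / (1 − 0.4074) = 1.916 mg/L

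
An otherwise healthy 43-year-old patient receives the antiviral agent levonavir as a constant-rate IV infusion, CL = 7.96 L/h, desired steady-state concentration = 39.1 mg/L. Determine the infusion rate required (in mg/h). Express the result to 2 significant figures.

310 mg/h

At steady state, infusion rate R₀ = Css × CL = 39.1 × 7.960 = 311.2 mg/h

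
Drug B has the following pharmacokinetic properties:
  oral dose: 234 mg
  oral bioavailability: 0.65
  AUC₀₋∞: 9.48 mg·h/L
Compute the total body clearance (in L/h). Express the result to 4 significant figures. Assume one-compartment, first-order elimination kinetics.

CL = F·Dose / AUC = 0.65 × 234 / 9.48 = 16.04 L/h

16.04 L/h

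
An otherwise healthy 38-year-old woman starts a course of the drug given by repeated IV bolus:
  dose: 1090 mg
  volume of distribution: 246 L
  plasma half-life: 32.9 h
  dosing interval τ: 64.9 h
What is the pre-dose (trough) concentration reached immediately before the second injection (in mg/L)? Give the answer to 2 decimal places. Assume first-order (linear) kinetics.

C₀ per dose = Dose / Vd = 1090 / 246 = 4.431 mg/L
k = ln2 / t½ = 0.693147 / 32.9 = 0.02107 h⁻¹
Fraction remaining after one interval: r = e^(−kτ) = e^(−0.02107 × 64.9) = 0.2548
Before dose 2, 1 dose has been given (aged 1τ).
C_trough = C₀ × r = 4.431 × 0.2548 = 1.129 mg/L

1.13 mg/L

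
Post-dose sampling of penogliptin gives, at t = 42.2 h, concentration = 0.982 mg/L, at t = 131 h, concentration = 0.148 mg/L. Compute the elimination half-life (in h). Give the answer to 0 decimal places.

k = ln(C₁/C₂) / (t₂ − t₁) = ln(0.982/0.148) / (131 − 42.2)
  = 1.892 / 88.80 = 0.02131 h⁻¹
t½ = ln2 / k = 0.693147 / 0.02131 = 32.53 h

33 h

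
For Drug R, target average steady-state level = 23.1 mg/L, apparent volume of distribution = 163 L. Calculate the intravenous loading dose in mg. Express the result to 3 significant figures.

3770 mg

LD = Css × Vd = 23.1 × 163 = 3765 mg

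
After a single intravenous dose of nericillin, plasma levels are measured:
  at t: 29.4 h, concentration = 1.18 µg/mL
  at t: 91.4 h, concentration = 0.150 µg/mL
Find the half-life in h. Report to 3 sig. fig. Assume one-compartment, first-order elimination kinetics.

20.8 h

k = ln(C₁/C₂) / (t₂ − t₁) = ln(1.18/0.150) / (91.4 − 29.4)
  = 2.063 / 62.00 = 0.03327 h⁻¹
t½ = ln2 / k = 0.693147 / 0.03327 = 20.83 h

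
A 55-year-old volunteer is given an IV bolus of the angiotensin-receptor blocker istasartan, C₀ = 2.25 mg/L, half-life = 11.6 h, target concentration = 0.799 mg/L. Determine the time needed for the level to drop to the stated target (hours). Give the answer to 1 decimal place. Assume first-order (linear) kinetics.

k = ln2 / t½ = 0.693147 / 11.6 = 0.05975 h⁻¹
t = ln(C₀ / C) / k = ln(2.250 / 0.799) / 0.05975
  = ln(2.816) / 0.05975 = 1.035 / 0.05975 = 17.32 h

17.3 h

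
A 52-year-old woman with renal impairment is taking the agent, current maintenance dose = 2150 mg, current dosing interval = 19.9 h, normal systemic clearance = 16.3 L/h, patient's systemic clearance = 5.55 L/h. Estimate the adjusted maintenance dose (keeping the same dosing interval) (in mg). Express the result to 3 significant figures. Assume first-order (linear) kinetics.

To keep the same average steady-state level, dosing rate must scale with clearance.
CL ratio = 5.55 / 16.3 = 0.3405
New dose (same interval) = 2150 × 0.3405 = 732.1 mg

732 mg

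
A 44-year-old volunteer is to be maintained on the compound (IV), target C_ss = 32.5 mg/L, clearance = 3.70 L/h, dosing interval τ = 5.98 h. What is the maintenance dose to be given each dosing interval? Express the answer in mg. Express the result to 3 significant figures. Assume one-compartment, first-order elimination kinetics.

At steady state, Dose/τ = Css × CL.
Dose = Css × CL × τ = 32.5 × 3.700 × 5.98 = 719.1 mg

719 mg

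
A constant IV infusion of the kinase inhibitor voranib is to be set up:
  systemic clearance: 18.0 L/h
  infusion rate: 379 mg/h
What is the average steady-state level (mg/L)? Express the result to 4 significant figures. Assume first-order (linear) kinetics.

At steady state Css = R₀ / CL = 379 / 18.00 = 21.06 mg/L

21.06 mg/L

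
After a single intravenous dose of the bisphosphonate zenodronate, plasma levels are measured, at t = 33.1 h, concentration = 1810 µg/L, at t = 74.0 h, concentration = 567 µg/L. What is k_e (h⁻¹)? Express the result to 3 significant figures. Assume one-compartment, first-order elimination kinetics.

0.0284 h⁻¹

k = ln(C₁/C₂) / (t₂ − t₁) = ln(1810/567) / (74.0 − 33.1)
  = 1.161 / 40.90 = 0.02839 h⁻¹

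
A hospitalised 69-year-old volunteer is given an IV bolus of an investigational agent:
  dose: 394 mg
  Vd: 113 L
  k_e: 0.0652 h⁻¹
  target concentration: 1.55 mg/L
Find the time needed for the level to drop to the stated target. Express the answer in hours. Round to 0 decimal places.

C₀ = Dose / Vd = 394.0 / 113 = 3.487 mg/L
t = ln(C₀ / C) / k = ln(3.487 / 1.55) / 0.06520
  = ln(2.250) / 0.06520 = 0.8109 / 0.06520 = 12.44 h

12 h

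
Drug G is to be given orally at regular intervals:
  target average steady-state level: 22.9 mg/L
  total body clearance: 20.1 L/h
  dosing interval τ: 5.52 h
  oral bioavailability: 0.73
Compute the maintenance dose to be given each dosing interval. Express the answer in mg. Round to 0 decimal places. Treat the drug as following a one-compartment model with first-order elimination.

At steady state, F × (Dose/τ) = Css × CL.
Dose = Css × CL × τ / F = 22.9 × 20.10 × 5.52 / 0.73 = 3481 mg

3481 mg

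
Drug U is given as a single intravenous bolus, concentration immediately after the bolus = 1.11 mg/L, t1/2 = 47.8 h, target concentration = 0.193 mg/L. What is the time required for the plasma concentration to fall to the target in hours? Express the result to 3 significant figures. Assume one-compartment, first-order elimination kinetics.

k = ln2 / t½ = 0.693147 / 47.8 = 0.01450 h⁻¹
t = ln(C₀ / C) / k = ln(1.110 / 0.193) / 0.01450
  = ln(5.751) / 0.01450 = 1.749 / 0.01450 = 120.6 h

121 h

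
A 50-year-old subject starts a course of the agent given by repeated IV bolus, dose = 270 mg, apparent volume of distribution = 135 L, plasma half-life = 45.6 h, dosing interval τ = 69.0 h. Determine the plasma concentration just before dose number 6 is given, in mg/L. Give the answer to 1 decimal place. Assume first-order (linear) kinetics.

C₀ per dose = Dose / Vd = 270 / 135 = 2.000 mg/L
k = ln2 / t½ = 0.693147 / 45.6 = 0.01520 h⁻¹
Fraction remaining after one interval: r = e^(−kτ) = e^(−0.01520 × 69.0) = 0.3504
Before dose 6, 5 doses have been given (aged 1τ, 2τ, 3τ, 4τ, 5τ).
C_trough = C₀ × (r + r² + … + r^5) = C₀ × r(1−r^5)/(1−r)
        = 2.000 × 0.3504 × (1 − 0.005282) / (1 − 0.3504) = 1.073 mg/L

1.1 mg/L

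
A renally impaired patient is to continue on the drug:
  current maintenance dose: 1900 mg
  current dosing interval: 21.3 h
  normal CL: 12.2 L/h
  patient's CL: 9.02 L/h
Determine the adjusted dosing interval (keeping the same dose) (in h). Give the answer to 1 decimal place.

To keep the same average steady-state level, dosing rate must scale with clearance.
CL ratio = 9.02 / 12.2 = 0.7393
New interval (same dose) = 21.3 / 0.7393 = 28.81 h

28.8 h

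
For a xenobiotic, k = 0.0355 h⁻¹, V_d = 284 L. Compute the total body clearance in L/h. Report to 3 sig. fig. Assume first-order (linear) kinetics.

10.1 L/h

CL = k × Vd = 0.0355 × 284 = 10.08 L/h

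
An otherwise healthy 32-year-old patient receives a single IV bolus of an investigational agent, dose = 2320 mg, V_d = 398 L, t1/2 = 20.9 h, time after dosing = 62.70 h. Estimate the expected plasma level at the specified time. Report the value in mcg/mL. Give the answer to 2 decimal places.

C₀ = Dose / Vd = 2320 / 398 = 5.829 mg/L
k = ln2 / t½ = 0.693147 / 20.9 = 0.03316 h⁻¹
t / t½ = 62.70 / 20.9 = 3 half-lives
C = C₀ × (1/2)^3 = 5.829 × 0.1250 = 0.7286 mg/L
(0.7286 mg/L = 0.7286 mcg/mL)

0.73 mcg/mL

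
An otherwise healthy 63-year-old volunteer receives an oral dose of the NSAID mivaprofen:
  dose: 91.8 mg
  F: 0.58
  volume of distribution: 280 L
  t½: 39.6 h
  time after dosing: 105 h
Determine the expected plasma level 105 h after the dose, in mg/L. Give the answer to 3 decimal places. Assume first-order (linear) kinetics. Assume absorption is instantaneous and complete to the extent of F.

0.030 mg/L

Amount reaching circulation = F × Dose = 0.58 × 91.80 = 53.24 mg
C₀ = F·Dose / Vd = 53.24 / 280 = 0.1901 mg/L
k = ln2 / t½ = 0.693147 / 39.6 = 0.01750 h⁻¹
C = C₀ · e^(−k·t) = 0.1901 × e^(−0.01750 × 105)
  = 0.1901 × 0.1592 = 0.03026 mg/L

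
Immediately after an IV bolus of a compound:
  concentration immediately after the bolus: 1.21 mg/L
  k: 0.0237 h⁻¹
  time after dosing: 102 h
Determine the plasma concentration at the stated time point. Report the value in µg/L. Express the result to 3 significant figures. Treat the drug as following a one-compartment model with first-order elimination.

108 µg/L

C = C₀ · e^(−k·t) = 1.210 × e^(−0.02370 × 102)
  = 1.210 × 0.08915 = 0.1079 mg/L
Convert: 0.1079 mg/L × 1000 = 107.9 µg/L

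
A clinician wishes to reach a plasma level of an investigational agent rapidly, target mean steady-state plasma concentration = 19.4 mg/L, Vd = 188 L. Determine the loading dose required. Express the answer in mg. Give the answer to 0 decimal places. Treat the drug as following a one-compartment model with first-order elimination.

3647 mg

LD = Css × Vd = 19.4 × 188 = 3647 mg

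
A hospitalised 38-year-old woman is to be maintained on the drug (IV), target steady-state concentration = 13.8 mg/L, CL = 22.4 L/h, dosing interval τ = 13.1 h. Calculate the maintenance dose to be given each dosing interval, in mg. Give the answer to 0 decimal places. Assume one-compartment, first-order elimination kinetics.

At steady state, Dose/τ = Css × CL.
Dose = Css × CL × τ = 13.8 × 22.40 × 13.1 = 4049 mg

4049 mg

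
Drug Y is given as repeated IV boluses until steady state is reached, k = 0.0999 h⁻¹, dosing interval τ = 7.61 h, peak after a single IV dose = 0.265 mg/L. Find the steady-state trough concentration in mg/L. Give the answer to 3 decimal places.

0.233 mg/L

e^(−kτ) = e^(−0.09990 × 7.61) = 0.4676
Accumulation ratio R = 1 / (1 − e^(−kτ)) = 1 / (1 − 0.4676) = 1.878
Steady-state trough = C₀ × R × e^(−kτ) = 0.265 × 1.878 × 0.4676 = 0.2327 mg/L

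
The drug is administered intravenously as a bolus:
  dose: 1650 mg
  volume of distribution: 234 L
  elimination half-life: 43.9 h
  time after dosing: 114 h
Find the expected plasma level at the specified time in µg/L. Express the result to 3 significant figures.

C₀ = Dose / Vd = 1650 / 234 = 7.051 mg/L
k = ln2 / t½ = 0.693147 / 43.9 = 0.01579 h⁻¹
C = C₀ · e^(−k·t) = 7.051 × e^(−0.01579 × 114)
  = 7.051 × 0.1653 = 1.166 mg/L
Convert: 1.166 mg/L × 1000 = 1166 µg/L

1170 µg/L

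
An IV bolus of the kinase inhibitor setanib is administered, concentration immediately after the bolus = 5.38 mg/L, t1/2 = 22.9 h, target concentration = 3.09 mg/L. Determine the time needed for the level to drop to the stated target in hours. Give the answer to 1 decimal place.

k = ln2 / t½ = 0.693147 / 22.9 = 0.03027 h⁻¹
t = ln(C₀ / C) / k = ln(5.380 / 3.09) / 0.03027
  = ln(1.741) / 0.03027 = 0.5545 / 0.03027 = 18.32 h

18.3 h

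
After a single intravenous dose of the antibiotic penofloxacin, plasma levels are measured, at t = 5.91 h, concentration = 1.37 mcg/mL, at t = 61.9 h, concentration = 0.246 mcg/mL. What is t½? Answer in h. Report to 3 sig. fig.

k = ln(C₁/C₂) / (t₂ − t₁) = ln(1.37/0.246) / (61.9 − 5.91)
  = 1.717 / 55.99 = 0.03067 h⁻¹
t½ = ln2 / k = 0.693147 / 0.03067 = 22.60 h

22.6 h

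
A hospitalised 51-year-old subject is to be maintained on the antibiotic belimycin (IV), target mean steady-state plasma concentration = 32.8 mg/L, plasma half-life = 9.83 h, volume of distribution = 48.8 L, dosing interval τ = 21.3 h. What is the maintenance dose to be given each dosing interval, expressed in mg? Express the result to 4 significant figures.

2404 mg

k = ln2 / t½ = 0.693147 / 9.83 = 0.07051 h⁻¹
CL = k × Vd = 0.07051 × 48.8 = 3.441 L/h
At steady state, Dose/τ = Css × CL.
Dose = Css × CL × τ = 32.8 × 3.441 × 21.3 = 2404 mg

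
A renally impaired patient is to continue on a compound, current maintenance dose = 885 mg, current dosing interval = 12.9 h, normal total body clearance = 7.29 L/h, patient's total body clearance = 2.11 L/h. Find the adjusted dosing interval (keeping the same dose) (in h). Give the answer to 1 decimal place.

To keep the same average steady-state level, dosing rate must scale with clearance.
CL ratio = 2.11 / 7.29 = 0.2894
New interval (same dose) = 12.9 / 0.2894 = 44.57 h

44.6 h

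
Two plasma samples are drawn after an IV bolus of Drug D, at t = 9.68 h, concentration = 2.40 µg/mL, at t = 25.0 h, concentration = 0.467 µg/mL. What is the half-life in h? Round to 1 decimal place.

6.5 h

k = ln(C₁/C₂) / (t₂ − t₁) = ln(2.40/0.467) / (25.0 − 9.68)
  = 1.637 / 15.32 = 0.1069 h⁻¹
t½ = ln2 / k = 0.693147 / 0.1069 = 6.484 h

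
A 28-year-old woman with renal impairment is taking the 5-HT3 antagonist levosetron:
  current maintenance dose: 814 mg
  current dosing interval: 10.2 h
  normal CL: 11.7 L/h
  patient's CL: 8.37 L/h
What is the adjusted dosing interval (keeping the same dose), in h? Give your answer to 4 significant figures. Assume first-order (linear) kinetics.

14.26 h

To keep the same average steady-state level, dosing rate must scale with clearance.
CL ratio = 8.37 / 11.7 = 0.7154
New interval (same dose) = 10.2 / 0.7154 = 14.26 h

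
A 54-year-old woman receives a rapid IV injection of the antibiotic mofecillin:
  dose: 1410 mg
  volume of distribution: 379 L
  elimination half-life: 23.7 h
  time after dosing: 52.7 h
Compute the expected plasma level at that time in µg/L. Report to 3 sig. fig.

C₀ = Dose / Vd = 1410 / 379 = 3.720 mg/L
k = ln2 / t½ = 0.693147 / 23.7 = 0.02925 h⁻¹
C = C₀ · e^(−k·t) = 3.720 × e^(−0.02925 × 52.7)
  = 3.720 × 0.2141 = 0.7965 mg/L
Convert: 0.7965 mg/L × 1000 = 796.5 µg/L

797 µg/L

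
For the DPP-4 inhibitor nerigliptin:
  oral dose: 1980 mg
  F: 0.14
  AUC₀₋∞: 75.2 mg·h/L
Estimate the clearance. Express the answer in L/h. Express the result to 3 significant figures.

CL = F·Dose / AUC = 0.14 × 1980 / 75.2 = 3.686 L/h

3.69 L/h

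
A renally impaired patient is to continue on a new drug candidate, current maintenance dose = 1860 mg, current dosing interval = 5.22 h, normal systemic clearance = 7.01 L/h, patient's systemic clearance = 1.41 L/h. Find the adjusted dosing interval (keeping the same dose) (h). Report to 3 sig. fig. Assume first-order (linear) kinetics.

To keep the same average steady-state level, dosing rate must scale with clearance.
CL ratio = 1.41 / 7.01 = 0.2011
New interval (same dose) = 5.22 / 0.2011 = 25.96 h

26.0 h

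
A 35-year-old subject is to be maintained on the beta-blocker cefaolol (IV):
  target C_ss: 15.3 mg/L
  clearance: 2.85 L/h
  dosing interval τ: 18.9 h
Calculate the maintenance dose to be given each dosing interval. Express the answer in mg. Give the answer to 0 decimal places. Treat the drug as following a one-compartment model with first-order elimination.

At steady state, Dose/τ = Css × CL.
Dose = Css × CL × τ = 15.3 × 2.850 × 18.9 = 824.1 mg

824 mg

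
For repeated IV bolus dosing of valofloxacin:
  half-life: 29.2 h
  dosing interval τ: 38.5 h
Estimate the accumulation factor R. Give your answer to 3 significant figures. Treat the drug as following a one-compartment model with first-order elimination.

1.67

k = ln2 / t½ = 0.693147 / 29.2 = 0.02374 h⁻¹
e^(−kτ) = e^(−0.02374 × 38.5) = 0.4009
Accumulation ratio R = 1 / (1 − e^(−kτ)) = 1 / (1 − 0.4009) = 1.669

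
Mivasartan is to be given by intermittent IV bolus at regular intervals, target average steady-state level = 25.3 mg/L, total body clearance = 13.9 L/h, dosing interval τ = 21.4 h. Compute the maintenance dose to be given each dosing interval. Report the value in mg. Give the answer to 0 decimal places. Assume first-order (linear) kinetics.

At steady state, Dose/τ = Css × CL.
Dose = Css × CL × τ = 25.3 × 13.90 × 21.4 = 7526 mg

7526 mg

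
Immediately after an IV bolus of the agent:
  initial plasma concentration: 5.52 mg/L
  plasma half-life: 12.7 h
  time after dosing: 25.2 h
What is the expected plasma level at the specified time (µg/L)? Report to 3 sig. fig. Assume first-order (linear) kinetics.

k = ln2 / t½ = 0.693147 / 12.7 = 0.05458 h⁻¹
C = C₀ · e^(−k·t) = 5.520 × e^(−0.05458 × 25.2)
  = 5.520 × 0.2527 = 1.395 mg/L
Convert: 1.395 mg/L × 1000 = 1395 µg/L

1400 µg/L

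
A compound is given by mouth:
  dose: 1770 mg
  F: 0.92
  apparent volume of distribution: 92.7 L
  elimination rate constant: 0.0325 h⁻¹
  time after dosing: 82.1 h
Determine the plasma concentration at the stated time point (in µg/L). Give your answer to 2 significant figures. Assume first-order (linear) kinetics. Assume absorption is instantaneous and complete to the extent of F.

Amount reaching circulation = F × Dose = 0.92 × 1770 = 1628 mg
C₀ = F·Dose / Vd = 1628 / 92.7 = 17.56 mg/L
C = C₀ · e^(−k·t) = 17.56 × e^(−0.03250 × 82.1)
  = 17.56 × 0.06937 = 1.218 mg/L
Convert: 1.218 mg/L × 1000 = 1218 µg/L

1200 µg/L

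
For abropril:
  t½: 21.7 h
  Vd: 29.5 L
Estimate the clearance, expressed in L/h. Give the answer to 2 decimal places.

k = ln2 / t½ = 0.693147 / 21.7 = 0.03194 h⁻¹
CL = k × Vd = 0.03194 × 29.5 = 0.9422 L/h

0.94 L/h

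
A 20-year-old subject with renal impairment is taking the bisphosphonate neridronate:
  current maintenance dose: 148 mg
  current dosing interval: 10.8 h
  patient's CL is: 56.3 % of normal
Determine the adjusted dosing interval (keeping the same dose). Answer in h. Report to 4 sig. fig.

To keep the same average steady-state level, dosing rate must scale with clearance.
CL ratio = 56.3 / 100 = 0.5630
New interval (same dose) = 10.8 / 0.5630 = 19.18 h

19.18 h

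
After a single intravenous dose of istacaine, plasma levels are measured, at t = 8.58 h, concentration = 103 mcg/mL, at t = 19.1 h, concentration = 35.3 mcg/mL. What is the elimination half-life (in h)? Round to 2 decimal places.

k = ln(C₁/C₂) / (t₂ − t₁) = ln(103/35.3) / (19.1 − 8.58)
  = 1.071 / 10.52 = 0.1018 h⁻¹
t½ = ln2 / k = 0.693147 / 0.1018 = 6.809 h

6.81 h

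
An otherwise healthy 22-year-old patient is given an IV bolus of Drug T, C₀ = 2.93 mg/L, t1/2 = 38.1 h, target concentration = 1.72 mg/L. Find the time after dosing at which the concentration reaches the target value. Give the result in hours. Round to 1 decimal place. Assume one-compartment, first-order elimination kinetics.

k = ln2 / t½ = 0.693147 / 38.1 = 0.01819 h⁻¹
t = ln(C₀ / C) / k = ln(2.930 / 1.72) / 0.01819
  = ln(1.703) / 0.01819 = 0.5324 / 0.01819 = 29.27 h

29.3 h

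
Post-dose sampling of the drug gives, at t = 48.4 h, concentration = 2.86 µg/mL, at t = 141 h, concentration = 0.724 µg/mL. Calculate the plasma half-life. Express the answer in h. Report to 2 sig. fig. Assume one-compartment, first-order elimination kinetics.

47 h

k = ln(C₁/C₂) / (t₂ − t₁) = ln(2.86/0.724) / (141 − 48.4)
  = 1.374 / 92.60 = 0.01484 h⁻¹
t½ = ln2 / k = 0.693147 / 0.01484 = 46.71 h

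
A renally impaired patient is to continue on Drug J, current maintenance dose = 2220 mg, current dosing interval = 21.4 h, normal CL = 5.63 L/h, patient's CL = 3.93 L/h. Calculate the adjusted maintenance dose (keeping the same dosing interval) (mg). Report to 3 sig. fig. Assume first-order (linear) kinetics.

1550 mg

To keep the same average steady-state level, dosing rate must scale with clearance.
CL ratio = 3.93 / 5.63 = 0.6980
New dose (same interval) = 2220 × 0.6980 = 1550 mg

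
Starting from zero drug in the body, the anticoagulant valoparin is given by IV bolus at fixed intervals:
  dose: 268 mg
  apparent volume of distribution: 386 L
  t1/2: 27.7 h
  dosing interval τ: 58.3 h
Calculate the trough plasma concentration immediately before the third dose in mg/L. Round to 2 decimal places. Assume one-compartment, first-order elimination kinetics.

0.20 mg/L

C₀ per dose = Dose / Vd = 268 / 386 = 0.6943 mg/L
k = ln2 / t½ = 0.693147 / 27.7 = 0.02502 h⁻¹
Fraction remaining after one interval: r = e^(−kτ) = e^(−0.02502 × 58.3) = 0.2325
Before dose 3, 2 doses have been given (aged 1τ, 2τ).
C_trough = C₀ × (r + r²) = 0.6943 × (0.2325 + 0.05406) = 0.1990 mg/L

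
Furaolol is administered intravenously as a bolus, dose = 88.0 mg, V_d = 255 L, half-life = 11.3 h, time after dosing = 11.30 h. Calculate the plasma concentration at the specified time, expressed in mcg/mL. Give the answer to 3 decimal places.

C₀ = Dose / Vd = 88.00 / 255 = 0.3451 mg/L
k = ln2 / t½ = 0.693147 / 11.3 = 0.06134 h⁻¹
t / t½ = 11.30 / 11.3 = 1 half-lives
C = C₀ × (1/2)^1 = 0.3451 × 0.5000 = 0.1726 mg/L
(0.1726 mg/L = 0.1726 mcg/mL)

0.173 mcg/mL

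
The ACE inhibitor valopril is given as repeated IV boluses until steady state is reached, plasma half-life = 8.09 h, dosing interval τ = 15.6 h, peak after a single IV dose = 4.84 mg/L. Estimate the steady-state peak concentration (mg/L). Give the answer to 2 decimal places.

k = ln2 / t½ = 0.693147 / 8.09 = 0.08568 h⁻¹
e^(−kτ) = e^(−0.08568 × 15.6) = 0.2627
Accumulation ratio R = 1 / (1 − e^(−kτ)) = 1 / (1 − 0.2627) = 1.356
Steady-state peak = C₀ × R = 4.84 × 1.356 = 6.563 mg/L

6.56 mg/L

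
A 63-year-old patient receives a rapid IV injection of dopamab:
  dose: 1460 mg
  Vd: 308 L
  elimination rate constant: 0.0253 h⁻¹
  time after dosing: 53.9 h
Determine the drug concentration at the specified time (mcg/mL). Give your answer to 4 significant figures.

1.212 mcg/mL

C₀ = Dose / Vd = 1460 / 308 = 4.740 mg/L
C = C₀ · e^(−k·t) = 4.740 × e^(−0.02530 × 53.9)
  = 4.740 × 0.2557 = 1.212 mg/L
(1.212 mg/L = 1.212 mcg/mL)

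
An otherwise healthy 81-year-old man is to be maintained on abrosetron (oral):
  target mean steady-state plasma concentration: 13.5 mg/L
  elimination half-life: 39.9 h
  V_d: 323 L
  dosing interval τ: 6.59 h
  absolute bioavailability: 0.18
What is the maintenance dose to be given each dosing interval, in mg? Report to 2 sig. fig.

2800 mg

k = ln2 / t½ = 0.693147 / 39.9 = 0.01737 h⁻¹
CL = k × Vd = 0.01737 × 323 = 5.611 L/h
At steady state, F × (Dose/τ) = Css × CL.
Dose = Css × CL × τ / F = 13.5 × 5.611 × 6.59 / 0.18 = 2773 mg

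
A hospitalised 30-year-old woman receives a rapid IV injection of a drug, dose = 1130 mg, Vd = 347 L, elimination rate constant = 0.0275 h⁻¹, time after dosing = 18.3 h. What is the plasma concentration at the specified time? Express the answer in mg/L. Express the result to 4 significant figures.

C₀ = Dose / Vd = 1130 / 347 = 3.256 mg/L
C = C₀ · e^(−k·t) = 3.256 × e^(−0.02750 × 18.3)
  = 3.256 × 0.6046 = 1.969 mg/L

1.969 mg/L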